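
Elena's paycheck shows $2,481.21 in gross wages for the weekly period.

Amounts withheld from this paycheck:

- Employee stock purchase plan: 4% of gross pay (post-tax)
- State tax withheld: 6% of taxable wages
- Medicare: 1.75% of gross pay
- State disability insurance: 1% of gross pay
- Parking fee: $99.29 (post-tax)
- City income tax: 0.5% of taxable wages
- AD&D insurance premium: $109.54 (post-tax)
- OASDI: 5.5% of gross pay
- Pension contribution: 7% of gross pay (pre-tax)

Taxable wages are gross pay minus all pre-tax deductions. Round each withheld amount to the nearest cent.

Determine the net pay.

Pension contribution: $2,481.21 × 0.07 = $173.68
Taxable wages = $2,481.21 − $173.68 = $2,307.53
City income tax: $2,307.53 × 0.005 = $11.54
State tax withheld: $2,307.53 × 0.06 = $138.45
OASDI: $2,481.21 × 0.055 = $136.47
Medicare: $2,481.21 × 0.0175 = $43.42
State disability insurance: $2,481.21 × 0.01 = $24.81
Employee stock purchase plan: $2,481.21 × 0.04 = $99.25
AD&D insurance premium: $109.54
Parking fee: $99.29
Total deductions = $173.68 + $11.54 + $138.45 + $136.47 + $43.42 + $24.81 + $99.25 + $109.54 + $99.29 = $836.45
Net pay = $2,481.21 − $836.45 = $1,644.76

$1,644.76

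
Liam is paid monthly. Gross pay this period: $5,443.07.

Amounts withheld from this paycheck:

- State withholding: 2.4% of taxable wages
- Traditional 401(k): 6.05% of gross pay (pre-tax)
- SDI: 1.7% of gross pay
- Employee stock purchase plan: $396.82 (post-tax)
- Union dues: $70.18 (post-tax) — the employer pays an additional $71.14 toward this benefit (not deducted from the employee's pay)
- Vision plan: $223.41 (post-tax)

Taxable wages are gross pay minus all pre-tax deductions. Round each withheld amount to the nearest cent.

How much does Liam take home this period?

Traditional 401(k): $5,443.07 × 0.0605 = $329.31
Taxable wages = $5,443.07 − $329.31 = $5,113.76
State withholding: $5,113.76 × 0.024 = $122.73
SDI: $5,443.07 × 0.017 = $92.53
Employee stock purchase plan: $396.82
Vision plan: $223.41
Union dues: $70.18
(Employer's $71.14 toward union dues is not withheld from the employee.)
Total deductions = $329.31 + $122.73 + $92.53 + $396.82 + $223.41 + $70.18 = $1,234.98
Net pay = $5,443.07 − $1,234.98 = $4,208.09

$4,208.09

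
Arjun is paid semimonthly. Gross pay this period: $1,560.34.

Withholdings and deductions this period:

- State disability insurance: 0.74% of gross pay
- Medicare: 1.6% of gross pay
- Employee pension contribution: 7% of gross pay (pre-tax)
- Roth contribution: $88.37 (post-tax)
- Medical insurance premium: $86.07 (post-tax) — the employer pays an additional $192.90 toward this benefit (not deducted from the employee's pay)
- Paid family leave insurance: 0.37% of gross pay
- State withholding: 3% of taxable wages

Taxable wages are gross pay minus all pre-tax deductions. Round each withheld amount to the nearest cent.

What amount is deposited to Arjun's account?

$1,190.86

Employee pension contribution: $1,560.34 × 0.07 = $109.22
Taxable wages = $1,560.34 − $109.22 = $1,451.12
State withholding: $1,451.12 × 0.03 = $43.53
State disability insurance: $1,560.34 × 0.0074 = $11.55
Paid family leave insurance: $1,560.34 × 0.0037 = $5.77
Medicare: $1,560.34 × 0.016 = $24.97
Roth contribution: $88.37
Medical insurance premium: $86.07
(Employer's $192.90 toward medical insurance premium is not withheld from the employee.)
Total deductions = $109.22 + $43.53 + $11.55 + $5.77 + $24.97 + $88.37 + $86.07 = $369.48
Net pay = $1,560.34 − $369.48 = $1,190.86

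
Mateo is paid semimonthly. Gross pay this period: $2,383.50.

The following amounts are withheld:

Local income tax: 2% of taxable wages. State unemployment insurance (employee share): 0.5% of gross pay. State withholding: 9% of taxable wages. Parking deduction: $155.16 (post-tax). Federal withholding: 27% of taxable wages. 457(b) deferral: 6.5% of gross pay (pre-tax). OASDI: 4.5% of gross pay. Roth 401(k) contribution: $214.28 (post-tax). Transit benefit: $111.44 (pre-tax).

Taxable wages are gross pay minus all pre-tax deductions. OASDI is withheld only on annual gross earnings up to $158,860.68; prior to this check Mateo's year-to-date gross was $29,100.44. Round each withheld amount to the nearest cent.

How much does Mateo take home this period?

457(b) deferral: $2,383.50 × 0.065 = $154.93
Transit benefit: $111.44
Pre-tax total = $154.93 + $111.44 = $266.37
Taxable wages = $2,383.50 − $266.37 = $2,117.13
Local income tax: $2,117.13 × 0.02 = $42.34
Federal withholding: $2,117.13 × 0.27 = $571.63
State withholding: $2,117.13 × 0.09 = $190.54
State unemployment insurance (employee share): $2,383.50 × 0.005 = $11.92
OASDI: cap not yet reached, full $2,383.50 is subject → $2,383.50 × 0.045 = $107.26
Roth 401(k) contribution: $214.28
Parking deduction: $155.16
Total deductions = $154.93 + $111.44 + $42.34 + $571.63 + $190.54 + $11.92 + $107.26 + $214.28 + $155.16 = $1,559.50
Net pay = $2,383.50 − $1,559.50 = $824.00

$824.00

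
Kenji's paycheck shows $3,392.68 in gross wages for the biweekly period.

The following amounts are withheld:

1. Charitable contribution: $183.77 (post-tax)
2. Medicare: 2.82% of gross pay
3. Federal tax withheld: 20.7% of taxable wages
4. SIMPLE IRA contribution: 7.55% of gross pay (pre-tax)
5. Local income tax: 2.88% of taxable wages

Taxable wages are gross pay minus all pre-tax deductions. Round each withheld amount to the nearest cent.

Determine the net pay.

$2,117.50

SIMPLE IRA contribution: $3,392.68 × 0.0755 = $256.15
Taxable wages = $3,392.68 − $256.15 = $3,136.53
Local income tax: $3,136.53 × 0.0288 = $90.33
Federal tax withheld: $3,136.53 × 0.207 = $649.26
Medicare: $3,392.68 × 0.0282 = $95.67
Charitable contribution: $183.77
Total deductions = $256.15 + $90.33 + $649.26 + $95.67 + $183.77 = $1,275.18
Net pay = $3,392.68 − $1,275.18 = $2,117.50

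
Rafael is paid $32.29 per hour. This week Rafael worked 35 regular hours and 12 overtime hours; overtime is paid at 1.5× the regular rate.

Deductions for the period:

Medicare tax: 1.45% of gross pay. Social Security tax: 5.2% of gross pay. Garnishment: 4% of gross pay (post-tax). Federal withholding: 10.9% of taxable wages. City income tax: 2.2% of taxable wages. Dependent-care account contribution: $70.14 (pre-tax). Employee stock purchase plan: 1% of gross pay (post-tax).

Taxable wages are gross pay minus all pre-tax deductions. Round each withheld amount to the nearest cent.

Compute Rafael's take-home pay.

Regular pay: 35 × $32.29 = $1130.15
Overtime pay: 12 × $32.29 × 1.5 = $581.22
Gross pay = $1130.15 + $581.22 = $1711.37
Dependent-care account contribution: $70.14
Taxable wages = $1711.37 − $70.14 = $1641.23
Federal withholding: $1641.23 × 0.109 = $178.89
City income tax: $1641.23 × 0.022 = $36.11
Medicare tax: $1711.37 × 0.0145 = $24.81
Social Security tax: $1711.37 × 0.052 = $88.99
Garnishment: $1711.37 × 0.04 = $68.45
Employee stock purchase plan: $1711.37 × 0.01 = $17.11
Total deductions = $70.14 + $178.89 + $36.11 + $24.81 + $88.99 + $68.45 + $17.11 = $484.50
Net pay = $1711.37 − $484.50 = $1226.87

$1226.87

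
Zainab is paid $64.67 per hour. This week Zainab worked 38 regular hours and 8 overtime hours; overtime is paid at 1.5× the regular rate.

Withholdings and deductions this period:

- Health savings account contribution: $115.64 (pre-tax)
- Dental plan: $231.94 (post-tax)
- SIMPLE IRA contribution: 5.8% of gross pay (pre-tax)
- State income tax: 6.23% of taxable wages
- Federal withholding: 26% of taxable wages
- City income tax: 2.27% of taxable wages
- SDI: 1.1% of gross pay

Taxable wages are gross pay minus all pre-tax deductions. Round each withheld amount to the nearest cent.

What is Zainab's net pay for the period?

$1,651.85

Regular pay: 38 × $64.67 = $2,457.46
Overtime pay: 8 × $64.67 × 1.5 = $776.04
Gross pay = $2,457.46 + $776.04 = $3,233.50
SIMPLE IRA contribution: $3,233.50 × 0.058 = $187.54
Health savings account contribution: $115.64
Pre-tax total = $187.54 + $115.64 = $303.18
Taxable wages = $3,233.50 − $303.18 = $2,930.32
Federal withholding: $2,930.32 × 0.26 = $761.88
State income tax: $2,930.32 × 0.0623 = $182.56
City income tax: $2,930.32 × 0.0227 = $66.52
SDI: $3,233.50 × 0.011 = $35.57
Dental plan: $231.94
Total deductions = $187.54 + $115.64 + $761.88 + $182.56 + $66.52 + $35.57 + $231.94 = $1,581.65
Net pay = $3,233.50 − $1,581.65 = $1,651.85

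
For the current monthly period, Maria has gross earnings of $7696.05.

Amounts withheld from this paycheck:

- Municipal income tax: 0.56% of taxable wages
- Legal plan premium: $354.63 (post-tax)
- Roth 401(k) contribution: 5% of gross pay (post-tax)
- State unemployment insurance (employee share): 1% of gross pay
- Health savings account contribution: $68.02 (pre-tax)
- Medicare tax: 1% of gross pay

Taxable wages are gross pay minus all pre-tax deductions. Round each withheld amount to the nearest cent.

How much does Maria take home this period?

Health savings account contribution: $68.02
Taxable wages = $7696.05 − $68.02 = $7628.03
Municipal income tax: $7628.03 × 0.0056 = $42.72
Medicare tax: $7696.05 × 0.01 = $76.96
State unemployment insurance (employee share): $7696.05 × 0.01 = $76.96
Roth 401(k) contribution: $7696.05 × 0.05 = $384.80
Legal plan premium: $354.63
Total deductions = $68.02 + $42.72 + $76.96 + $76.96 + $384.80 + $354.63 = $1004.09
Net pay = $7696.05 − $1004.09 = $6691.96

$6691.96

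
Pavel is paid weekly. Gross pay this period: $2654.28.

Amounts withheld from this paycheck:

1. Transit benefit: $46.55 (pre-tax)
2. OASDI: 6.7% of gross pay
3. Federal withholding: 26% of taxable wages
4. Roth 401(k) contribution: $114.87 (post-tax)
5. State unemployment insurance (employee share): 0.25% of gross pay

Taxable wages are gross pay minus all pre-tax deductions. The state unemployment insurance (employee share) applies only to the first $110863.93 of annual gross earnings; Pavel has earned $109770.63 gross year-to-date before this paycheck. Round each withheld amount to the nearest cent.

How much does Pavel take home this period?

$1634.28

Transit benefit: $46.55
Taxable wages = $2654.28 − $46.55 = $2607.73
Federal withholding: $2607.73 × 0.26 = $678.01
State unemployment insurance (employee share): only $110863.93 − $109770.63 = $1093.30 of this check is subject → $1093.30 × 0.0025 = $2.73
OASDI: $2654.28 × 0.067 = $177.84
Roth 401(k) contribution: $114.87
Total deductions = $46.55 + $678.01 + $2.73 + $177.84 + $114.87 = $1020.00
Net pay = $2654.28 − $1020.00 = $1634.28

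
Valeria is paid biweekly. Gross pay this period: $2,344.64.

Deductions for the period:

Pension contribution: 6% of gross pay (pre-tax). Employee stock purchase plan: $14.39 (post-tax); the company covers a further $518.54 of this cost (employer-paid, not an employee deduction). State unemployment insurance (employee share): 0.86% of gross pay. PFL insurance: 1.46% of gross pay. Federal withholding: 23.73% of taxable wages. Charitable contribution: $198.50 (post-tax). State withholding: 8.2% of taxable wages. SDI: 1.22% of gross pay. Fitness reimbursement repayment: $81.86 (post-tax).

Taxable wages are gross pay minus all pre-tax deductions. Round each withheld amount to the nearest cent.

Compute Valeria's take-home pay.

$1,122.50

Pension contribution: $2,344.64 × 0.06 = $140.68
Taxable wages = $2,344.64 − $140.68 = $2,203.96
Federal withholding: $2,203.96 × 0.2373 = $523.00
State withholding: $2,203.96 × 0.082 = $180.72
SDI: $2,344.64 × 0.0122 = $28.60
State unemployment insurance (employee share): $2,344.64 × 0.0086 = $20.16
PFL insurance: $2,344.64 × 0.0146 = $34.23
Employee stock purchase plan: $14.39
Fitness reimbursement repayment: $81.86
Charitable contribution: $198.50
(Employer's $518.54 toward employee stock purchase plan is not withheld from the employee.)
Total deductions = $140.68 + $523.00 + $180.72 + $28.60 + $20.16 + $34.23 + $14.39 + $81.86 + $198.50 = $1,222.14
Net pay = $2,344.64 − $1,222.14 = $1,122.50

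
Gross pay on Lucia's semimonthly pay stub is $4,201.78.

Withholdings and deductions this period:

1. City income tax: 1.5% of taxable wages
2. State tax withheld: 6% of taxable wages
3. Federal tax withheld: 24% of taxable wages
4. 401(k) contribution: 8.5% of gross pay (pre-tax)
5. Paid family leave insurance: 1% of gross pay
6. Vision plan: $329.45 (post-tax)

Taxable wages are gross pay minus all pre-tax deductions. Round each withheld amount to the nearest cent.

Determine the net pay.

$2,262.10

401(k) contribution: $4,201.78 × 0.085 = $357.15
Taxable wages = $4,201.78 − $357.15 = $3,844.63
City income tax: $3,844.63 × 0.015 = $57.67
State tax withheld: $3,844.63 × 0.06 = $230.68
Federal tax withheld: $3,844.63 × 0.24 = $922.71
Paid family leave insurance: $4,201.78 × 0.01 = $42.02
Vision plan: $329.45
Total deductions = $357.15 + $57.67 + $230.68 + $922.71 + $42.02 + $329.45 = $1,939.68
Net pay = $4,201.78 − $1,939.68 = $2,262.10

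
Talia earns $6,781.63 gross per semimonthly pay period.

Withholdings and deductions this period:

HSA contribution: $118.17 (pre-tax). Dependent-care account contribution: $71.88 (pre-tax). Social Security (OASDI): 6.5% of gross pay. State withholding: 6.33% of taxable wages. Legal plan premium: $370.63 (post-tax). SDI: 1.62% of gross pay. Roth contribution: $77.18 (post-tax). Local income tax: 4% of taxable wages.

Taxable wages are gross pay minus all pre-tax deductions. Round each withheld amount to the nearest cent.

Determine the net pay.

$4,912.19

HSA contribution: $118.17
Dependent-care account contribution: $71.88
Pre-tax total = $118.17 + $71.88 = $190.05
Taxable wages = $6,781.63 − $190.05 = $6,591.58
State withholding: $6,591.58 × 0.0633 = $417.25
Local income tax: $6,591.58 × 0.04 = $263.66
SDI: $6,781.63 × 0.0162 = $109.86
Social Security (OASDI): $6,781.63 × 0.065 = $440.81
Roth contribution: $77.18
Legal plan premium: $370.63
Total deductions = $118.17 + $71.88 + $417.25 + $263.66 + $109.86 + $440.81 + $77.18 + $370.63 = $1,869.44
Net pay = $6,781.63 − $1,869.44 = $4,912.19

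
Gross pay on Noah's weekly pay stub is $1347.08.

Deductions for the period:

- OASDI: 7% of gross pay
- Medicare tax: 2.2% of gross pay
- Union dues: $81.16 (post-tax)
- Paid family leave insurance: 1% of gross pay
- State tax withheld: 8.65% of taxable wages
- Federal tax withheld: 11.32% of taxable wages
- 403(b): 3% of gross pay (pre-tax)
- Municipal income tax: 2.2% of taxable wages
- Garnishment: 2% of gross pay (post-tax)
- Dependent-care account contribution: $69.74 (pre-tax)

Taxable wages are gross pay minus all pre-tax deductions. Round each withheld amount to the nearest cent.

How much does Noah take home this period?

$717.20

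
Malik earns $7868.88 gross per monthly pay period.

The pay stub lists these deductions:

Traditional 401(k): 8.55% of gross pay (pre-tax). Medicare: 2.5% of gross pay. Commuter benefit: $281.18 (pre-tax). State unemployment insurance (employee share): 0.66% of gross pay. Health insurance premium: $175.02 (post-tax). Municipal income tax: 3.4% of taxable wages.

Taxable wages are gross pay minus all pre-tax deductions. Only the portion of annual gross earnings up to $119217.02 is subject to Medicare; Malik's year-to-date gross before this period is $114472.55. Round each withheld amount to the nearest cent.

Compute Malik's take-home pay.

$6334.24

Traditional 401(k): $7868.88 × 0.0855 = $672.79
Commuter benefit: $281.18
Pre-tax total = $672.79 + $281.18 = $953.97
Taxable wages = $7868.88 − $953.97 = $6914.91
Municipal income tax: $6914.91 × 0.034 = $235.11
Medicare: only $119217.02 − $114472.55 = $4744.47 of this check is subject → $4744.47 × 0.025 = $118.61
State unemployment insurance (employee share): $7868.88 × 0.0066 = $51.93
Health insurance premium: $175.02
Total deductions = $672.79 + $281.18 + $235.11 + $118.61 + $51.93 + $175.02 = $1534.64
Net pay = $7868.88 − $1534.64 = $6334.24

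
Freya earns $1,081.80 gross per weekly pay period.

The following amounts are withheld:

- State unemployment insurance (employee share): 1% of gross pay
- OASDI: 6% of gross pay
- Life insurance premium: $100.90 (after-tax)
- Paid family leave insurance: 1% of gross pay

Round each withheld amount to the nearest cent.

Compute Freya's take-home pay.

$894.35

OASDI: $1,081.80 × 0.06 = $64.91
State unemployment insurance (employee share): $1,081.80 × 0.01 = $10.82
Paid family leave insurance: $1,081.80 × 0.01 = $10.82
Life insurance premium: $100.90
Total deductions = $64.91 + $10.82 + $10.82 + $100.90 = $187.45
Net pay = $1,081.80 − $187.45 = $894.35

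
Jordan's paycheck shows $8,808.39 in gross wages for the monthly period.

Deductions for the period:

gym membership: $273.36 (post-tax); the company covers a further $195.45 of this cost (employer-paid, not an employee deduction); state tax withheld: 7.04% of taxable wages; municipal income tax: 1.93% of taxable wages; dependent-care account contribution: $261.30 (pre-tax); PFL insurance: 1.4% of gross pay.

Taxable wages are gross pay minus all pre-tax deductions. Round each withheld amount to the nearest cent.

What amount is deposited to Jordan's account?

$7,383.73

Dependent-care account contribution: $261.30
Taxable wages = $8,808.39 − $261.30 = $8,547.09
Municipal income tax: $8,547.09 × 0.0193 = $164.96
State tax withheld: $8,547.09 × 0.0704 = $601.72
PFL insurance: $8,808.39 × 0.014 = $123.32
Gym membership: $273.36
(Employer's $195.45 toward gym membership is not withheld from the employee.)
Total deductions = $261.30 + $164.96 + $601.72 + $123.32 + $273.36 = $1,424.66
Net pay = $8,808.39 − $1,424.66 = $7,383.73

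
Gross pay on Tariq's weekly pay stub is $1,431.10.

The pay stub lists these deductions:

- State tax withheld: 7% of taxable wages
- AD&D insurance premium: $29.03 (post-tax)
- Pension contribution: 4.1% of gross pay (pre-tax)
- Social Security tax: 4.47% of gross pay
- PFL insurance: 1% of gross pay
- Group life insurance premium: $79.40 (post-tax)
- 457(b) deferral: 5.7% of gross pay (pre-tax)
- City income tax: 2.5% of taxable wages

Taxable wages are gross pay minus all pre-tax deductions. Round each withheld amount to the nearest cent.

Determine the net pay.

Pension contribution: $1,431.10 × 0.041 = $58.68
457(b) deferral: $1,431.10 × 0.057 = $81.57
Pre-tax total = $58.68 + $81.57 = $140.25
Taxable wages = $1,431.10 − $140.25 = $1,290.85
State tax withheld: $1,290.85 × 0.07 = $90.36
City income tax: $1,290.85 × 0.025 = $32.27
PFL insurance: $1,431.10 × 0.01 = $14.31
Social Security tax: $1,431.10 × 0.0447 = $63.97
Group life insurance premium: $79.40
AD&D insurance premium: $29.03
Total deductions = $58.68 + $81.57 + $90.36 + $32.27 + $14.31 + $63.97 + $79.40 + $29.03 = $449.59
Net pay = $1,431.10 − $449.59 = $981.51

$981.51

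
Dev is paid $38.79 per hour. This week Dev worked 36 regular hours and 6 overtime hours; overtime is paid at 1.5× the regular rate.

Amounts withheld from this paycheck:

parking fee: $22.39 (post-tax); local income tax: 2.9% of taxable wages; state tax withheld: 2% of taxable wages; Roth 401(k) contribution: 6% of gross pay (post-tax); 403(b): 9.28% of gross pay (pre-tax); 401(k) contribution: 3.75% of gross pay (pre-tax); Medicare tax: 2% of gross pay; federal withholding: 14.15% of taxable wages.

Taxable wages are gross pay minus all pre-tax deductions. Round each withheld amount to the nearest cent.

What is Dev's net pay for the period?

$1,066.88

Regular pay: 36 × $38.79 = $1,396.44
Overtime pay: 6 × $38.79 × 1.5 = $349.11
Gross pay = $1,396.44 + $349.11 = $1,745.55
401(k) contribution: $1,745.55 × 0.0375 = $65.46
403(b): $1,745.55 × 0.0928 = $161.99
Pre-tax total = $65.46 + $161.99 = $227.45
Taxable wages = $1,745.55 − $227.45 = $1,518.10
State tax withheld: $1,518.10 × 0.02 = $30.36
Federal withholding: $1,518.10 × 0.1415 = $214.81
Local income tax: $1,518.10 × 0.029 = $44.02
Medicare tax: $1,745.55 × 0.02 = $34.91
Parking fee: $22.39
Roth 401(k) contribution: $1,745.55 × 0.06 = $104.73
Total deductions = $65.46 + $161.99 + $30.36 + $214.81 + $44.02 + $34.91 + $22.39 + $104.73 = $678.67
Net pay = $1,745.55 − $678.67 = $1,066.88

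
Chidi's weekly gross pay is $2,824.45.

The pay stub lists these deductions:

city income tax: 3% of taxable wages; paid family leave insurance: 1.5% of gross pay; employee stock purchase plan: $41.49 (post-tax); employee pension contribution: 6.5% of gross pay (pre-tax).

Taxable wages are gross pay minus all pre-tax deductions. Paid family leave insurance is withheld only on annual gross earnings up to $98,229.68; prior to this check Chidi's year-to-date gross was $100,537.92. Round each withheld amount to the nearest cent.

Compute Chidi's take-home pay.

Employee pension contribution: $2,824.45 × 0.065 = $183.59
Taxable wages = $2,824.45 − $183.59 = $2,640.86
City income tax: $2,640.86 × 0.03 = $79.23
Paid family leave insurance: annual cap $98,229.68 already reached (YTD $100,537.92), so $0.00
Employee stock purchase plan: $41.49
Total deductions = $183.59 + $79.23 + $0.00 + $41.49 = $304.31
Net pay = $2,824.45 − $304.31 = $2,520.14

$2,520.14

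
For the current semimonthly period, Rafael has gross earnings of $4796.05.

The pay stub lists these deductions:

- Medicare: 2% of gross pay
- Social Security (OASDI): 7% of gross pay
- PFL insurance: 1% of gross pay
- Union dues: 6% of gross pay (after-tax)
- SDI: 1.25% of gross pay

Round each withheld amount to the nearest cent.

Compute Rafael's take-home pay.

PFL insurance: $4796.05 × 0.01 = $47.96
Social Security (OASDI): $4796.05 × 0.07 = $335.72
Medicare: $4796.05 × 0.02 = $95.92
SDI: $4796.05 × 0.0125 = $59.95
Union dues: $4796.05 × 0.06 = $287.76
Total deductions = $47.96 + $335.72 + $95.92 + $59.95 + $287.76 = $827.31
Net pay = $4796.05 − $827.31 = $3968.74

$3968.74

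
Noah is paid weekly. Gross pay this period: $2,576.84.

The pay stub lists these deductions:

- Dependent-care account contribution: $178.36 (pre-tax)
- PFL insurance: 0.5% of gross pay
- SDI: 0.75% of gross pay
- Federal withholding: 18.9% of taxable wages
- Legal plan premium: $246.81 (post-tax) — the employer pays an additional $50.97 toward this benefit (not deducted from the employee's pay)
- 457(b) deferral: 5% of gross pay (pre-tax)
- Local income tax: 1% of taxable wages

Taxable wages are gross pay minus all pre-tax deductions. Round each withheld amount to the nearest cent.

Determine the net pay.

$1,538.96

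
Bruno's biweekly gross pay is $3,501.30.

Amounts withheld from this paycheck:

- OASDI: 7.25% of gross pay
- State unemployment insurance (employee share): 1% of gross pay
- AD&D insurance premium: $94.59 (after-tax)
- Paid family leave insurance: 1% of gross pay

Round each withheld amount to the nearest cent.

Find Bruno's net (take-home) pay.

State unemployment insurance (employee share): $3,501.30 × 0.01 = $35.01
OASDI: $3,501.30 × 0.0725 = $253.84
Paid family leave insurance: $3,501.30 × 0.01 = $35.01
AD&D insurance premium: $94.59
Total deductions = $35.01 + $253.84 + $35.01 + $94.59 = $418.45
Net pay = $3,501.30 − $418.45 = $3,082.85

$3,082.85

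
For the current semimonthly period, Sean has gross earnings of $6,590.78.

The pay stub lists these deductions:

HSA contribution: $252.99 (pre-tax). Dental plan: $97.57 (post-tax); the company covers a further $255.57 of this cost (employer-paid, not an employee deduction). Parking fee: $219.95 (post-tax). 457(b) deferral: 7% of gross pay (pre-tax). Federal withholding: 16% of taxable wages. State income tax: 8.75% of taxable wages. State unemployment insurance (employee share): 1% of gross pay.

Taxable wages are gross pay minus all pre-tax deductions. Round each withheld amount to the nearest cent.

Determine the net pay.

$4,038.59

457(b) deferral: $6,590.78 × 0.07 = $461.35
HSA contribution: $252.99
Pre-tax total = $461.35 + $252.99 = $714.34
Taxable wages = $6,590.78 − $714.34 = $5,876.44
Federal withholding: $5,876.44 × 0.16 = $940.23
State income tax: $5,876.44 × 0.0875 = $514.19
State unemployment insurance (employee share): $6,590.78 × 0.01 = $65.91
Parking fee: $219.95
Dental plan: $97.57
(Employer's $255.57 toward dental plan is not withheld from the employee.)
Total deductions = $461.35 + $252.99 + $940.23 + $514.19 + $65.91 + $219.95 + $97.57 = $2,552.19
Net pay = $6,590.78 − $2,552.19 = $4,038.59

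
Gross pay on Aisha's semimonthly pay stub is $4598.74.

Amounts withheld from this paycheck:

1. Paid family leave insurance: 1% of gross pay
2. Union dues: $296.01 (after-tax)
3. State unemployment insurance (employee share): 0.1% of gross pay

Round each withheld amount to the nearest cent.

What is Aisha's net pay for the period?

$4252.14

State unemployment insurance (employee share): $4598.74 × 0.001 = $4.60
Paid family leave insurance: $4598.74 × 0.01 = $45.99
Union dues: $296.01
Total deductions = $4.60 + $45.99 + $296.01 = $346.60
Net pay = $4598.74 − $346.60 = $4252.14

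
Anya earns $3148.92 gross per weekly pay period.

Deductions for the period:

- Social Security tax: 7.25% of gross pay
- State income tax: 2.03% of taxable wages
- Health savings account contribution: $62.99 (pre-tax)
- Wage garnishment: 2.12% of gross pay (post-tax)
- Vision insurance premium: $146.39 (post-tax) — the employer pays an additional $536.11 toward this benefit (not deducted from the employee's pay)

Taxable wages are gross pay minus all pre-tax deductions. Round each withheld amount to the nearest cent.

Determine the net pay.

$2581.84

Health savings account contribution: $62.99
Taxable wages = $3148.92 − $62.99 = $3085.93
State income tax: $3085.93 × 0.0203 = $62.64
Social Security tax: $3148.92 × 0.0725 = $228.30
Wage garnishment: $3148.92 × 0.0212 = $66.76
Vision insurance premium: $146.39
(Employer's $536.11 toward vision insurance premium is not withheld from the employee.)
Total deductions = $62.99 + $62.64 + $228.30 + $66.76 + $146.39 = $567.08
Net pay = $3148.92 − $567.08 = $2581.84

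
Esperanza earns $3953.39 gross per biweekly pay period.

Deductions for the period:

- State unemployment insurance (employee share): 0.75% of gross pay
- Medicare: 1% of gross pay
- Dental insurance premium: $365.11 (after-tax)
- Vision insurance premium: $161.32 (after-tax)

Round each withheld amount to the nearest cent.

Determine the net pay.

Medicare: $3953.39 × 0.01 = $39.53
State unemployment insurance (employee share): $3953.39 × 0.0075 = $29.65
Vision insurance premium: $161.32
Dental insurance premium: $365.11
Total deductions = $39.53 + $29.65 + $161.32 + $365.11 = $595.61
Net pay = $3953.39 − $595.61 = $3357.78

$3357.78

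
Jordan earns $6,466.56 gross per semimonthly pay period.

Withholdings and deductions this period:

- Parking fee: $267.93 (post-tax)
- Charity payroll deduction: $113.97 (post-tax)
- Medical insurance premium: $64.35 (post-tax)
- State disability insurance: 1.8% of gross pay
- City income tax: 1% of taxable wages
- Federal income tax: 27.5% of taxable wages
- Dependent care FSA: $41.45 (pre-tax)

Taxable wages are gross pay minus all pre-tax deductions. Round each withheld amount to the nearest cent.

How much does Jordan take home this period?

Dependent care FSA: $41.45
Taxable wages = $6,466.56 − $41.45 = $6,425.11
City income tax: $6,425.11 × 0.01 = $64.25
Federal income tax: $6,425.11 × 0.275 = $1,766.91
State disability insurance: $6,466.56 × 0.018 = $116.40
Medical insurance premium: $64.35
Charity payroll deduction: $113.97
Parking fee: $267.93
Total deductions = $41.45 + $64.25 + $1,766.91 + $116.40 + $64.35 + $113.97 + $267.93 = $2,435.26
Net pay = $6,466.56 − $2,435.26 = $4,031.30

$4,031.30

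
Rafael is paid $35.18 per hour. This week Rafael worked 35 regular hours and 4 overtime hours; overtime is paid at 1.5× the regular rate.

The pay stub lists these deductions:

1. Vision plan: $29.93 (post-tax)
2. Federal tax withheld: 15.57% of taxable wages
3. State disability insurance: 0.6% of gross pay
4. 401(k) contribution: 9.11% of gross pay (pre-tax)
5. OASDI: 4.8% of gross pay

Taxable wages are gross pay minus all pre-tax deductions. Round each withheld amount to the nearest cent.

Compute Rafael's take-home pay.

$999.05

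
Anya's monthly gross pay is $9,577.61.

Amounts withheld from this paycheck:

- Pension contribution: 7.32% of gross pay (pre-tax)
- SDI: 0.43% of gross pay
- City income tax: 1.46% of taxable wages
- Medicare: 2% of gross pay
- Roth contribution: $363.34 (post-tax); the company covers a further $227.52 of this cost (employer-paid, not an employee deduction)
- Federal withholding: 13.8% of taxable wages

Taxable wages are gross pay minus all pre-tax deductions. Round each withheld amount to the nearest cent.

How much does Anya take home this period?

Pension contribution: $9,577.61 × 0.0732 = $701.08
Taxable wages = $9,577.61 − $701.08 = $8,876.53
City income tax: $8,876.53 × 0.0146 = $129.60
Federal withholding: $8,876.53 × 0.138 = $1,224.96
SDI: $9,577.61 × 0.0043 = $41.18
Medicare: $9,577.61 × 0.02 = $191.55
Roth contribution: $363.34
(Employer's $227.52 toward Roth contribution is not withheld from the employee.)
Total deductions = $701.08 + $129.60 + $1,224.96 + $41.18 + $191.55 + $363.34 = $2,651.71
Net pay = $9,577.61 − $2,651.71 = $6,925.90

$6,925.90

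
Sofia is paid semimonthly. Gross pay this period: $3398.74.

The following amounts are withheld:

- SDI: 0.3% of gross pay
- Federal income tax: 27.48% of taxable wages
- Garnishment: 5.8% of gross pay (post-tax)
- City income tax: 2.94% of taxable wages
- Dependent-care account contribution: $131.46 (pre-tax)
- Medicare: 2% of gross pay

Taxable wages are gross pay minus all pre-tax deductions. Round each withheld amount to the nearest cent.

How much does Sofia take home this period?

Dependent-care account contribution: $131.46
Taxable wages = $3398.74 − $131.46 = $3267.28
City income tax: $3267.28 × 0.0294 = $96.06
Federal income tax: $3267.28 × 0.2748 = $897.85
SDI: $3398.74 × 0.003 = $10.20
Medicare: $3398.74 × 0.02 = $67.97
Garnishment: $3398.74 × 0.058 = $197.13
Total deductions = $131.46 + $96.06 + $897.85 + $10.20 + $67.97 + $197.13 = $1400.67
Net pay = $3398.74 − $1400.67 = $1998.07

$1998.07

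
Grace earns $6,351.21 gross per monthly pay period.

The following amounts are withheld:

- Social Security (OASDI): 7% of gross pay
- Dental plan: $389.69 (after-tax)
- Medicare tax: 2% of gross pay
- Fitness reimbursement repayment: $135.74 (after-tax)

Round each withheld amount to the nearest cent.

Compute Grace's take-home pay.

$5,254.18

Social Security (OASDI): $6,351.21 × 0.07 = $444.58
Medicare tax: $6,351.21 × 0.02 = $127.02
Dental plan: $389.69
Fitness reimbursement repayment: $135.74
Total deductions = $444.58 + $127.02 + $389.69 + $135.74 = $1,097.03
Net pay = $6,351.21 − $1,097.03 = $5,254.18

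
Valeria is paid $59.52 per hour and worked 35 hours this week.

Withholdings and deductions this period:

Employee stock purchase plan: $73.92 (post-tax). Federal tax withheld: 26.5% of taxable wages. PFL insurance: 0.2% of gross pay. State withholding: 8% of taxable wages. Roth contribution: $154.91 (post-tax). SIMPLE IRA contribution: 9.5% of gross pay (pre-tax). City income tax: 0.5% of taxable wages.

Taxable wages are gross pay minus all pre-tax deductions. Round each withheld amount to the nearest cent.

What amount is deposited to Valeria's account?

Gross pay: 35 × $59.52 = $2,083.20
SIMPLE IRA contribution: $2,083.20 × 0.095 = $197.90
Taxable wages = $2,083.20 − $197.90 = $1,885.30
City income tax: $1,885.30 × 0.005 = $9.43
Federal tax withheld: $1,885.30 × 0.265 = $499.60
State withholding: $1,885.30 × 0.08 = $150.82
PFL insurance: $2,083.20 × 0.002 = $4.17
Roth contribution: $154.91
Employee stock purchase plan: $73.92
Total deductions = $197.90 + $9.43 + $499.60 + $150.82 + $4.17 + $154.91 + $73.92 = $1,090.75
Net pay = $2,083.20 − $1,090.75 = $992.45

$992.45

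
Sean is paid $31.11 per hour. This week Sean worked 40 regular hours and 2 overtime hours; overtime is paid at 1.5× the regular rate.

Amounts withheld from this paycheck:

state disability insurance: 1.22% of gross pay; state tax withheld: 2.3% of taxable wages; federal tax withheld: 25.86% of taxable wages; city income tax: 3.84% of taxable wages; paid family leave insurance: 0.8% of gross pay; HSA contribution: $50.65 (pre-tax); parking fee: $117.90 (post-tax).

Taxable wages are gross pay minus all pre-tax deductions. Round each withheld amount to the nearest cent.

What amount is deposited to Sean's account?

$730.30

Regular pay: 40 × $31.11 = $1,244.40
Overtime pay: 2 × $31.11 × 1.5 = $93.33
Gross pay = $1,244.40 + $93.33 = $1,337.73
HSA contribution: $50.65
Taxable wages = $1,337.73 − $50.65 = $1,287.08
City income tax: $1,287.08 × 0.0384 = $49.42
State tax withheld: $1,287.08 × 0.023 = $29.60
Federal tax withheld: $1,287.08 × 0.2586 = $332.84
Paid family leave insurance: $1,337.73 × 0.008 = $10.70
State disability insurance: $1,337.73 × 0.0122 = $16.32
Parking fee: $117.90
Total deductions = $50.65 + $49.42 + $29.60 + $332.84 + $10.70 + $16.32 + $117.90 = $607.43
Net pay = $1,337.73 − $607.43 = $730.30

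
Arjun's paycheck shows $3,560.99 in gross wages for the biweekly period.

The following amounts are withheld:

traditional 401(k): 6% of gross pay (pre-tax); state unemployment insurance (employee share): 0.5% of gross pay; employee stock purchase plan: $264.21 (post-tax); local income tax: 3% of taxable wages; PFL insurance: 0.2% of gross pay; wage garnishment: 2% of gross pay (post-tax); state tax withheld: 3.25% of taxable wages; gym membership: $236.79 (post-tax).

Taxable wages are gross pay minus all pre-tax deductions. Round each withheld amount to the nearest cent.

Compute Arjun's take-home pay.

$2,540.98

Traditional 401(k): $3,560.99 × 0.06 = $213.66
Taxable wages = $3,560.99 − $213.66 = $3,347.33
State tax withheld: $3,347.33 × 0.0325 = $108.79
Local income tax: $3,347.33 × 0.03 = $100.42
State unemployment insurance (employee share): $3,560.99 × 0.005 = $17.80
PFL insurance: $3,560.99 × 0.002 = $7.12
Wage garnishment: $3,560.99 × 0.02 = $71.22
Gym membership: $236.79
Employee stock purchase plan: $264.21
Total deductions = $213.66 + $108.79 + $100.42 + $17.80 + $7.12 + $71.22 + $236.79 + $264.21 = $1,020.01
Net pay = $3,560.99 − $1,020.01 = $2,540.98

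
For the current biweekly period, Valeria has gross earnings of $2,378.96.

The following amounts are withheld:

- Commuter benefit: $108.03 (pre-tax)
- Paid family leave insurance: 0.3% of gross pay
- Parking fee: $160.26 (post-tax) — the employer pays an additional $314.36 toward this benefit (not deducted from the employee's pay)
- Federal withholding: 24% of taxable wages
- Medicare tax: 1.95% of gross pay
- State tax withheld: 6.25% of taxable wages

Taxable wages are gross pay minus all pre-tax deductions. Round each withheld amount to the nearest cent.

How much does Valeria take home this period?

$1,370.19

Commuter benefit: $108.03
Taxable wages = $2,378.96 − $108.03 = $2,270.93
Federal withholding: $2,270.93 × 0.24 = $545.02
State tax withheld: $2,270.93 × 0.0625 = $141.93
Medicare tax: $2,378.96 × 0.0195 = $46.39
Paid family leave insurance: $2,378.96 × 0.003 = $7.14
Parking fee: $160.26
(Employer's $314.36 toward parking fee is not withheld from the employee.)
Total deductions = $108.03 + $545.02 + $141.93 + $46.39 + $7.14 + $160.26 = $1,008.77
Net pay = $2,378.96 − $1,008.77 = $1,370.19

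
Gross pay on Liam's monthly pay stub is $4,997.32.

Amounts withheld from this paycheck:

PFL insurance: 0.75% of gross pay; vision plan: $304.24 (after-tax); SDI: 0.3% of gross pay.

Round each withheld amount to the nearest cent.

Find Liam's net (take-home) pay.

SDI: $4,997.32 × 0.003 = $14.99
PFL insurance: $4,997.32 × 0.0075 = $37.48
Vision plan: $304.24
Total deductions = $14.99 + $37.48 + $304.24 = $356.71
Net pay = $4,997.32 − $356.71 = $4,640.61

$4,640.61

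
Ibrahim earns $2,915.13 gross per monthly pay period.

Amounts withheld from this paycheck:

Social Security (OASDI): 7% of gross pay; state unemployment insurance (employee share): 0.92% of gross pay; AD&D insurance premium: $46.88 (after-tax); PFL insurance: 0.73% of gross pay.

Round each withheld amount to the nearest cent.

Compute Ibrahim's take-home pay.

$2,616.09

Social Security (OASDI): $2,915.13 × 0.07 = $204.06
PFL insurance: $2,915.13 × 0.0073 = $21.28
State unemployment insurance (employee share): $2,915.13 × 0.0092 = $26.82
AD&D insurance premium: $46.88
Total deductions = $204.06 + $21.28 + $26.82 + $46.88 = $299.04
Net pay = $2,915.13 − $299.04 = $2,616.09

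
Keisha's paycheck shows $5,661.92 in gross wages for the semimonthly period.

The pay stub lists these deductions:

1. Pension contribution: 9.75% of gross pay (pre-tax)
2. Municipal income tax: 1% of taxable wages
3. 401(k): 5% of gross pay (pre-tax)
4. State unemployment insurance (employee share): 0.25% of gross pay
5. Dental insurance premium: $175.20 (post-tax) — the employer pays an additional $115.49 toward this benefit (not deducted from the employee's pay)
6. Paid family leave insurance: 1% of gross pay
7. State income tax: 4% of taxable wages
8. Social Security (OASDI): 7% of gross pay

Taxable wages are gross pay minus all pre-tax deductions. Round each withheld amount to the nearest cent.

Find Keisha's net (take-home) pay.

401(k): $5,661.92 × 0.05 = $283.10
Pension contribution: $5,661.92 × 0.0975 = $552.04
Pre-tax total = $283.10 + $552.04 = $835.14
Taxable wages = $5,661.92 − $835.14 = $4,826.78
Municipal income tax: $4,826.78 × 0.01 = $48.27
State income tax: $4,826.78 × 0.04 = $193.07
Social Security (OASDI): $5,661.92 × 0.07 = $396.33
Paid family leave insurance: $5,661.92 × 0.01 = $56.62
State unemployment insurance (employee share): $5,661.92 × 0.0025 = $14.15
Dental insurance premium: $175.20
(Employer's $115.49 toward dental insurance premium is not withheld from the employee.)
Total deductions = $283.10 + $552.04 + $48.27 + $193.07 + $396.33 + $56.62 + $14.15 + $175.20 = $1,718.78
Net pay = $5,661.92 − $1,718.78 = $3,943.14

$3,943.14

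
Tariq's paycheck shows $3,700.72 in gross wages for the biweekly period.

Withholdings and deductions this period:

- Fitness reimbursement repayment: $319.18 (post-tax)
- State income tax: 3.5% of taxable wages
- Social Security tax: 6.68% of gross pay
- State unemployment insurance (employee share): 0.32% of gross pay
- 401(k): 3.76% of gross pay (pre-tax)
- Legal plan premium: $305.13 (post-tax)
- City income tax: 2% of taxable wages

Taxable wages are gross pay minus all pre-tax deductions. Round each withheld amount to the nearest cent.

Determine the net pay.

401(k): $3,700.72 × 0.0376 = $139.15
Taxable wages = $3,700.72 − $139.15 = $3,561.57
City income tax: $3,561.57 × 0.02 = $71.23
State income tax: $3,561.57 × 0.035 = $124.65
State unemployment insurance (employee share): $3,700.72 × 0.0032 = $11.84
Social Security tax: $3,700.72 × 0.0668 = $247.21
Legal plan premium: $305.13
Fitness reimbursement repayment: $319.18
Total deductions = $139.15 + $71.23 + $124.65 + $11.84 + $247.21 + $305.13 + $319.18 = $1,218.39
Net pay = $3,700.72 − $1,218.39 = $2,482.33

$2,482.33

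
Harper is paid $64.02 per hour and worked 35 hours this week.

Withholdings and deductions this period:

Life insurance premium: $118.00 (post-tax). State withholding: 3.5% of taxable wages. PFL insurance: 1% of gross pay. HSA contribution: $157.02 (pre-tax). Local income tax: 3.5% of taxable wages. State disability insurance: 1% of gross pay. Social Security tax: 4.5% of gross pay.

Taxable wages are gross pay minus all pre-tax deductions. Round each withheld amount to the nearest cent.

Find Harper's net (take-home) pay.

Gross pay: 35 × $64.02 = $2240.70
HSA contribution: $157.02
Taxable wages = $2240.70 − $157.02 = $2083.68
Local income tax: $2083.68 × 0.035 = $72.93
State withholding: $2083.68 × 0.035 = $72.93
PFL insurance: $2240.70 × 0.01 = $22.41
State disability insurance: $2240.70 × 0.01 = $22.41
Social Security tax: $2240.70 × 0.045 = $100.83
Life insurance premium: $118.00
Total deductions = $157.02 + $72.93 + $72.93 + $22.41 + $22.41 + $100.83 + $118.00 = $566.53
Net pay = $2240.70 − $566.53 = $1674.17

$1674.17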